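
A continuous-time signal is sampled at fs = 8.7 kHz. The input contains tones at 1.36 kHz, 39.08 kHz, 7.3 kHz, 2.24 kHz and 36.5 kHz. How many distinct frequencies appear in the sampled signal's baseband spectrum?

5

fs/2 = 4.35 kHz.
1.36 kHz ≤ fs/2 = 4.35 kHz, passes unchanged.
39.08 kHz mod fs = 4.28 kHz.
4.28 kHz ≤ fs/2 = 4.35 kHz, appears at 4.28 kHz.
7.3 kHz > fs/2 = 4.35 kHz, folds to fs − 7.3 kHz = 1.4 kHz.
2.24 kHz ≤ fs/2 = 4.35 kHz, passes unchanged.
36.5 kHz mod fs = 1.7 kHz.
1.7 kHz ≤ fs/2 = 4.35 kHz, appears at 1.7 kHz.
Distinct values: {1.36 kHz, 1.4 kHz, 1.7 kHz, 2.24 kHz, 4.28 kHz} → 5.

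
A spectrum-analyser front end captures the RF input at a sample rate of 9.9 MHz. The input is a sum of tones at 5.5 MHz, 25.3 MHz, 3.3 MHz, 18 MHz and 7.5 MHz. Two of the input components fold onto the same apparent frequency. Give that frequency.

fs/2 = 4.95 MHz.
5.5 MHz > fs/2 = 4.95 MHz, folds to fs − 5.5 MHz = 4.4 MHz.
25.3 MHz mod fs = 5.5 MHz.
5.5 MHz > fs/2 = 4.95 MHz, folds to fs − 5.5 MHz = 4.4 MHz.
3.3 MHz ≤ fs/2 = 4.95 MHz, passes unchanged.
18 MHz mod fs = 8.1 MHz.
8.1 MHz > fs/2 = 4.95 MHz, folds to fs − 8.1 MHz = 1.8 MHz.
7.5 MHz > fs/2 = 4.95 MHz, folds to fs − 7.5 MHz = 2.4 MHz.
5.5 MHz and 25.3 MHz both map to 4.4 MHz.

4.4 MHz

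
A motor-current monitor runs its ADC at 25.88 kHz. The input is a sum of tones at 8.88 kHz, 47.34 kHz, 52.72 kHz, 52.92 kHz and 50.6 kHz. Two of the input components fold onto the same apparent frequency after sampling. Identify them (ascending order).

50.6 kHz, 52.92 kHz

fs/2 = 12.94 kHz.
8.88 kHz ≤ fs/2 = 12.94 kHz, passes unchanged.
47.34 kHz mod fs = 21.46 kHz.
21.46 kHz > fs/2 = 12.94 kHz, folds to fs − 21.46 kHz = 4.42 kHz.
52.72 kHz mod fs = 0.96 kHz.
0.96 kHz ≤ fs/2 = 12.94 kHz, appears at 0.96 kHz.
52.92 kHz mod fs = 1.16 kHz.
1.16 kHz ≤ fs/2 = 12.94 kHz, appears at 1.16 kHz.
50.6 kHz mod fs = 24.72 kHz.
24.72 kHz > fs/2 = 12.94 kHz, folds to fs − 24.72 kHz = 1.16 kHz.
50.6 kHz and 52.92 kHz both map to 1.16 kHz.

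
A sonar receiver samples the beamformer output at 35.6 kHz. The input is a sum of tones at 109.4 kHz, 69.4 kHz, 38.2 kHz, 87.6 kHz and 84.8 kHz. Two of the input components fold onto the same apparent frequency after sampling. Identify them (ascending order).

fs/2 = 17.8 kHz.
109.4 kHz mod fs = 2.6 kHz.
2.6 kHz ≤ fs/2 = 17.8 kHz, appears at 2.6 kHz.
69.4 kHz mod fs = 33.8 kHz.
33.8 kHz > fs/2 = 17.8 kHz, folds to fs − 33.8 kHz = 1.8 kHz.
38.2 kHz mod fs = 2.6 kHz.
2.6 kHz ≤ fs/2 = 17.8 kHz, appears at 2.6 kHz.
87.6 kHz mod fs = 16.4 kHz.
16.4 kHz ≤ fs/2 = 17.8 kHz, appears at 16.4 kHz.
84.8 kHz mod fs = 13.6 kHz.
13.6 kHz ≤ fs/2 = 17.8 kHz, appears at 13.6 kHz.
38.2 kHz and 109.4 kHz both map to 2.6 kHz.

38.2 kHz, 109.4 kHz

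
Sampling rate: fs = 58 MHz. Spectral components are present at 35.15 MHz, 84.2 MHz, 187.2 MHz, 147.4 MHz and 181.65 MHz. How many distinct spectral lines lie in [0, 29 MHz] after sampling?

fs/2 = 29 MHz.
35.15 MHz > fs/2 = 29 MHz, folds to fs − 35.15 MHz = 22.85 MHz.
84.2 MHz mod fs = 26.2 MHz.
26.2 MHz ≤ fs/2 = 29 MHz, appears at 26.2 MHz.
187.2 MHz mod fs = 13.2 MHz.
13.2 MHz ≤ fs/2 = 29 MHz, appears at 13.2 MHz.
147.4 MHz mod fs = 31.4 MHz.
31.4 MHz > fs/2 = 29 MHz, folds to fs − 31.4 MHz = 26.6 MHz.
181.65 MHz mod fs = 7.65 MHz.
7.65 MHz ≤ fs/2 = 29 MHz, appears at 7.65 MHz.
Distinct values: {7.65 MHz, 13.2 MHz, 22.85 MHz, 26.2 MHz, 26.6 MHz} → 5.

5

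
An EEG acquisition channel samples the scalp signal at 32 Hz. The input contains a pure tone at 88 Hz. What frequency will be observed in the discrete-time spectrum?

8 Hz

88 Hz mod fs = 24 Hz.
24 Hz > fs/2 = 16 Hz, folds to fs − 24 Hz = 8 Hz.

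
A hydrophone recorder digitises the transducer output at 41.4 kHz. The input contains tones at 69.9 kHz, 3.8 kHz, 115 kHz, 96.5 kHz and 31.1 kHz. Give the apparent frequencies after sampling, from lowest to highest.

3.8 kHz, 9.2 kHz, 10.3 kHz, 12.9 kHz, 13.7 kHz

fs/2 = 20.7 kHz.
69.9 kHz mod fs = 28.5 kHz.
28.5 kHz > fs/2 = 20.7 kHz, folds to fs − 28.5 kHz = 12.9 kHz.
3.8 kHz ≤ fs/2 = 20.7 kHz, passes unchanged.
115 kHz mod fs = 32.2 kHz.
32.2 kHz > fs/2 = 20.7 kHz, folds to fs − 32.2 kHz = 9.2 kHz.
96.5 kHz mod fs = 13.7 kHz.
13.7 kHz ≤ fs/2 = 20.7 kHz, appears at 13.7 kHz.
31.1 kHz > fs/2 = 20.7 kHz, folds to fs − 31.1 kHz = 10.3 kHz.
Distinct values: {3.8 kHz, 9.2 kHz, 10.3 kHz, 12.9 kHz, 13.7 kHz}.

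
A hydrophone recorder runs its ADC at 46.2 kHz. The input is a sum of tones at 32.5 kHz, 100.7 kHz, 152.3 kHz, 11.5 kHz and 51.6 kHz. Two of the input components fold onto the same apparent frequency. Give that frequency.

fs/2 = 23.1 kHz.
32.5 kHz > fs/2 = 23.1 kHz, folds to fs − 32.5 kHz = 13.7 kHz.
100.7 kHz mod fs = 8.3 kHz.
8.3 kHz ≤ fs/2 = 23.1 kHz, appears at 8.3 kHz.
152.3 kHz mod fs = 13.7 kHz.
13.7 kHz ≤ fs/2 = 23.1 kHz, appears at 13.7 kHz.
11.5 kHz ≤ fs/2 = 23.1 kHz, passes unchanged.
51.6 kHz mod fs = 5.4 kHz.
5.4 kHz ≤ fs/2 = 23.1 kHz, appears at 5.4 kHz.
32.5 kHz and 152.3 kHz both map to 13.7 kHz.

13.7 kHz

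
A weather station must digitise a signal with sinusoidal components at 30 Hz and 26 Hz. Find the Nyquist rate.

Highest-frequency component: 30 Hz.
Nyquist rate = 2 × 30 Hz = 60 Hz.

60 Hz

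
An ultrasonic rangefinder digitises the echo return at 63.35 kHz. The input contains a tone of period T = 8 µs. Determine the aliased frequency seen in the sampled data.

T = 8 µs → f = 1/T = 125 kHz.
125 kHz mod fs = 61.65 kHz.
61.65 kHz > fs/2 = 31.675 kHz, folds to fs − 61.65 kHz = 1.7 kHz.

1.7 kHz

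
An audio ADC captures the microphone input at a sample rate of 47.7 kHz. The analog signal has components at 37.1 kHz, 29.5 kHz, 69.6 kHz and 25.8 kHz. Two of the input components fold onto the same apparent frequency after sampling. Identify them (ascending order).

fs/2 = 23.85 kHz.
37.1 kHz > fs/2 = 23.85 kHz, folds to fs − 37.1 kHz = 10.6 kHz.
29.5 kHz > fs/2 = 23.85 kHz, folds to fs − 29.5 kHz = 18.2 kHz.
69.6 kHz mod fs = 21.9 kHz.
21.9 kHz ≤ fs/2 = 23.85 kHz, appears at 21.9 kHz.
25.8 kHz > fs/2 = 23.85 kHz, folds to fs − 25.8 kHz = 21.9 kHz.
25.8 kHz and 69.6 kHz both map to 21.9 kHz.

25.8 kHz, 69.6 kHz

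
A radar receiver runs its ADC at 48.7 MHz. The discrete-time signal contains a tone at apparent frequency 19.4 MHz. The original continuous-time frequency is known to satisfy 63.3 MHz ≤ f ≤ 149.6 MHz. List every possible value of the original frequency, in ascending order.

68.1 MHz, 78 MHz, 116.8 MHz, 126.7 MHz

Frequencies that alias to 19.4 MHz are k·fs ± 19.4 MHz for integer k ≥ 0.
k=0: 19.4 MHz.
k=1: 29.3 MHz, 68.1 MHz.
k=2: 78 MHz, 116.8 MHz.
k=3: 126.7 MHz, 165.5 MHz.
k=4: 175.4 MHz, 214.2 MHz.
Within [63.3 MHz, 149.6 MHz]: 68.1 MHz, 78 MHz, 116.8 MHz, 126.7 MHz.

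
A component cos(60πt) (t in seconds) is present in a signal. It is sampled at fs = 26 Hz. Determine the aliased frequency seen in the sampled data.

ω = 60π rad/s → f = ω/(2π) = 30 Hz.
30 Hz mod fs = 4 Hz.
4 Hz ≤ fs/2 = 13 Hz, appears at 4 Hz.

4 Hz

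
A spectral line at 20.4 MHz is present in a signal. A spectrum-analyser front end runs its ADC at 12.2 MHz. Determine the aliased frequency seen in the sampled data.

4 MHz

20.4 MHz mod fs = 8.2 MHz.
8.2 MHz > fs/2 = 6.1 MHz, folds to fs − 8.2 MHz = 4 MHz.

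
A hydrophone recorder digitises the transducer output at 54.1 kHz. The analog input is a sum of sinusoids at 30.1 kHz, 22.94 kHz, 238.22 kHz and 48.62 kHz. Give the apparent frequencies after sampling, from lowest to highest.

fs/2 = 27.05 kHz.
30.1 kHz > fs/2 = 27.05 kHz, folds to fs − 30.1 kHz = 24 kHz.
22.94 kHz ≤ fs/2 = 27.05 kHz, passes unchanged.
238.22 kHz mod fs = 21.82 kHz.
21.82 kHz ≤ fs/2 = 27.05 kHz, appears at 21.82 kHz.
48.62 kHz > fs/2 = 27.05 kHz, folds to fs − 48.62 kHz = 5.48 kHz.
Distinct values: {5.48 kHz, 21.82 kHz, 22.94 kHz, 24 kHz}.

5.48 kHz, 21.82 kHz, 22.94 kHz, 24 kHz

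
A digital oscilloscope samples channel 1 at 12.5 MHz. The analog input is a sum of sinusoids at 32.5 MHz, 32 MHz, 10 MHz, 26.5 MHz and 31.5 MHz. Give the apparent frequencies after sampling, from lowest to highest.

fs/2 = 6.25 MHz.
32.5 MHz mod fs = 7.5 MHz.
7.5 MHz > fs/2 = 6.25 MHz, folds to fs − 7.5 MHz = 5 MHz.
32 MHz mod fs = 7 MHz.
7 MHz > fs/2 = 6.25 MHz, folds to fs − 7 MHz = 5.5 MHz.
10 MHz > fs/2 = 6.25 MHz, folds to fs − 10 MHz = 2.5 MHz.
26.5 MHz mod fs = 1.5 MHz.
1.5 MHz ≤ fs/2 = 6.25 MHz, appears at 1.5 MHz.
31.5 MHz mod fs = 6.5 MHz.
6.5 MHz > fs/2 = 6.25 MHz, folds to fs − 6.5 MHz = 6 MHz.
Distinct values: {1.5 MHz, 2.5 MHz, 5 MHz, 5.5 MHz, 6 MHz}.

1.5 MHz, 2.5 MHz, 5 MHz, 5.5 MHz, 6 MHz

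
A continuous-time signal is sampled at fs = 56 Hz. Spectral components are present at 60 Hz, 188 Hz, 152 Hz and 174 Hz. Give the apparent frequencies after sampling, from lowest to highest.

fs/2 = 28 Hz.
60 Hz mod fs = 4 Hz.
4 Hz ≤ fs/2 = 28 Hz, appears at 4 Hz.
188 Hz mod fs = 20 Hz.
20 Hz ≤ fs/2 = 28 Hz, appears at 20 Hz.
152 Hz mod fs = 40 Hz.
40 Hz > fs/2 = 28 Hz, folds to fs − 40 Hz = 16 Hz.
174 Hz mod fs = 6 Hz.
6 Hz ≤ fs/2 = 28 Hz, appears at 6 Hz.
Distinct values: {4 Hz, 6 Hz, 16 Hz, 20 Hz}.

4 Hz, 6 Hz, 16 Hz, 20 Hz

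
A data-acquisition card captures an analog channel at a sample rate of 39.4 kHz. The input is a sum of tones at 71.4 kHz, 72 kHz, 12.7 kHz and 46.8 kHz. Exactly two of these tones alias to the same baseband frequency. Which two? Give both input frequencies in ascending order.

46.8 kHz, 71.4 kHz

fs/2 = 19.7 kHz.
71.4 kHz mod fs = 32 kHz.
32 kHz > fs/2 = 19.7 kHz, folds to fs − 32 kHz = 7.4 kHz.
72 kHz mod fs = 32.6 kHz.
32.6 kHz > fs/2 = 19.7 kHz, folds to fs − 32.6 kHz = 6.8 kHz.
12.7 kHz ≤ fs/2 = 19.7 kHz, passes unchanged.
46.8 kHz mod fs = 7.4 kHz.
7.4 kHz ≤ fs/2 = 19.7 kHz, appears at 7.4 kHz.
46.8 kHz and 71.4 kHz both map to 7.4 kHz.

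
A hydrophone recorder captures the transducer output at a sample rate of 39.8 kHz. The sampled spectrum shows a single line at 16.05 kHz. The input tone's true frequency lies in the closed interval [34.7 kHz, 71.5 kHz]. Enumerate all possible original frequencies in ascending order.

Frequencies that alias to 16.05 kHz are k·fs ± 16.05 kHz for integer k ≥ 0.
k=0: 16.05 kHz.
k=1: 23.75 kHz, 55.85 kHz.
k=2: 63.55 kHz, 95.65 kHz.
k=3: 103.35 kHz, 135.45 kHz.
Within [34.7 kHz, 71.5 kHz]: 55.85 kHz, 63.55 kHz.

55.85 kHz, 63.55 kHz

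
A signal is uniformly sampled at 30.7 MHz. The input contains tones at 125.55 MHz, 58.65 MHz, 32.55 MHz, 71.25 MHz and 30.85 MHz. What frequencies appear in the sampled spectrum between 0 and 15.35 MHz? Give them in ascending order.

fs/2 = 15.35 MHz.
125.55 MHz mod fs = 2.75 MHz.
2.75 MHz ≤ fs/2 = 15.35 MHz, appears at 2.75 MHz.
58.65 MHz mod fs = 27.95 MHz.
27.95 MHz > fs/2 = 15.35 MHz, folds to fs − 27.95 MHz = 2.75 MHz.
32.55 MHz mod fs = 1.85 MHz.
1.85 MHz ≤ fs/2 = 15.35 MHz, appears at 1.85 MHz.
71.25 MHz mod fs = 9.85 MHz.
9.85 MHz ≤ fs/2 = 15.35 MHz, appears at 9.85 MHz.
30.85 MHz mod fs = 0.15 MHz.
0.15 MHz ≤ fs/2 = 15.35 MHz, appears at 0.15 MHz.
Distinct values: {0.15 MHz, 1.85 MHz, 2.75 MHz, 9.85 MHz}.

0.15 MHz, 1.85 MHz, 2.75 MHz, 9.85 MHz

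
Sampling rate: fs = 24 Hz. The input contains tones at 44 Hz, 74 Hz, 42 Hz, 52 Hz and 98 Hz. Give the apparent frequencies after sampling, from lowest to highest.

fs/2 = 12 Hz.
44 Hz mod fs = 20 Hz.
20 Hz > fs/2 = 12 Hz, folds to fs − 20 Hz = 4 Hz.
74 Hz mod fs = 2 Hz.
2 Hz ≤ fs/2 = 12 Hz, appears at 2 Hz.
42 Hz mod fs = 18 Hz.
18 Hz > fs/2 = 12 Hz, folds to fs − 18 Hz = 6 Hz.
52 Hz mod fs = 4 Hz.
4 Hz ≤ fs/2 = 12 Hz, appears at 4 Hz.
98 Hz mod fs = 2 Hz.
2 Hz ≤ fs/2 = 12 Hz, appears at 2 Hz.
Distinct values: {2 Hz, 4 Hz, 6 Hz}.

2 Hz, 4 Hz, 6 Hz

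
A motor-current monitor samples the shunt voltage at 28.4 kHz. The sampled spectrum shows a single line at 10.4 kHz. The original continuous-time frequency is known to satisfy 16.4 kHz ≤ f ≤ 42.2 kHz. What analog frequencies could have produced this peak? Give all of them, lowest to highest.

18 kHz, 38.8 kHz

Frequencies that alias to 10.4 kHz are k·fs ± 10.4 kHz for integer k ≥ 0.
k=0: 10.4 kHz.
k=1: 18 kHz, 38.8 kHz.
k=2: 46.4 kHz, 67.2 kHz.
Within [16.4 kHz, 42.2 kHz]: 18 kHz, 38.8 kHz.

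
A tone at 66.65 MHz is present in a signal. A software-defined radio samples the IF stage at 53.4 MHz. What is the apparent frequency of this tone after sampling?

66.65 MHz mod fs = 13.25 MHz.
13.25 MHz ≤ fs/2 = 26.7 MHz, appears at 13.25 MHz.

13.25 MHz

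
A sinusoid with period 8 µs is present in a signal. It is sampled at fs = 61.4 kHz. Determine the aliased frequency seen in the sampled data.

2.2 kHz

T = 8 µs → f = 1/T = 125 kHz.
125 kHz mod fs = 2.2 kHz.
2.2 kHz ≤ fs/2 = 30.7 kHz, appears at 2.2 kHz.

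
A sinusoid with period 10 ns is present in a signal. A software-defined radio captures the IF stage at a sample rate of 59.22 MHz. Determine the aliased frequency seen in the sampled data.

T = 10 ns → f = 1/T = 100 MHz.
100 MHz mod fs = 40.78 MHz.
40.78 MHz > fs/2 = 29.61 MHz, folds to fs − 40.78 MHz = 18.44 MHz.

18.44 MHz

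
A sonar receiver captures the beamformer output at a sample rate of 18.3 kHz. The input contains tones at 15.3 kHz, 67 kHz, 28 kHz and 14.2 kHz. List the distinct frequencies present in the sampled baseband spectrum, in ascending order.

fs/2 = 9.15 kHz.
15.3 kHz > fs/2 = 9.15 kHz, folds to fs − 15.3 kHz = 3 kHz.
67 kHz mod fs = 12.1 kHz.
12.1 kHz > fs/2 = 9.15 kHz, folds to fs − 12.1 kHz = 6.2 kHz.
28 kHz mod fs = 9.7 kHz.
9.7 kHz > fs/2 = 9.15 kHz, folds to fs − 9.7 kHz = 8.6 kHz.
14.2 kHz > fs/2 = 9.15 kHz, folds to fs − 14.2 kHz = 4.1 kHz.
Distinct values: {3 kHz, 4.1 kHz, 6.2 kHz, 8.6 kHz}.

3 kHz, 4.1 kHz, 6.2 kHz, 8.6 kHz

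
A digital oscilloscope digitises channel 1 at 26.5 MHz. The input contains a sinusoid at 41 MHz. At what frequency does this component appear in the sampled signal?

12 MHz

41 MHz mod fs = 14.5 MHz.
14.5 MHz > fs/2 = 13.25 MHz, folds to fs − 14.5 MHz = 12 MHz.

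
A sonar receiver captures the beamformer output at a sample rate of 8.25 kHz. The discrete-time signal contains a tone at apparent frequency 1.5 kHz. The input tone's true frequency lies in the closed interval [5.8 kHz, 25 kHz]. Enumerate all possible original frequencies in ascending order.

6.75 kHz, 9.75 kHz, 15 kHz, 18 kHz, 23.25 kHz

Frequencies that alias to 1.5 kHz are k·fs ± 1.5 kHz for integer k ≥ 0.
k=0: 1.5 kHz.
k=1: 6.75 kHz, 9.75 kHz.
k=2: 15 kHz, 18 kHz.
k=3: 23.25 kHz, 26.25 kHz.
k=4: 31.5 kHz, 34.5 kHz.
Within [5.8 kHz, 25 kHz]: 6.75 kHz, 9.75 kHz, 15 kHz, 18 kHz, 23.25 kHz.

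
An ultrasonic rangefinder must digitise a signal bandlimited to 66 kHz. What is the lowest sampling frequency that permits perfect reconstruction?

Nyquist rate = 2 × 66 kHz = 132 kHz.

132 kHz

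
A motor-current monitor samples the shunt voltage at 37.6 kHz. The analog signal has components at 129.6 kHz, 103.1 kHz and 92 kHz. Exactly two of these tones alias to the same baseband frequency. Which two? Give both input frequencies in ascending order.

92 kHz, 129.6 kHz

fs/2 = 18.8 kHz.
129.6 kHz mod fs = 16.8 kHz.
16.8 kHz ≤ fs/2 = 18.8 kHz, appears at 16.8 kHz.
103.1 kHz mod fs = 27.9 kHz.
27.9 kHz > fs/2 = 18.8 kHz, folds to fs − 27.9 kHz = 9.7 kHz.
92 kHz mod fs = 16.8 kHz.
16.8 kHz ≤ fs/2 = 18.8 kHz, appears at 16.8 kHz.
92 kHz and 129.6 kHz both map to 16.8 kHz.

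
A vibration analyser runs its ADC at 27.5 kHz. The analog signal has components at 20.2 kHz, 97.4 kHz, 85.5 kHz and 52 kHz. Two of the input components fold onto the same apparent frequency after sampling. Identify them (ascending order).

52 kHz, 85.5 kHz

fs/2 = 13.75 kHz.
20.2 kHz > fs/2 = 13.75 kHz, folds to fs − 20.2 kHz = 7.3 kHz.
97.4 kHz mod fs = 14.9 kHz.
14.9 kHz > fs/2 = 13.75 kHz, folds to fs − 14.9 kHz = 12.6 kHz.
85.5 kHz mod fs = 3 kHz.
3 kHz ≤ fs/2 = 13.75 kHz, appears at 3 kHz.
52 kHz mod fs = 24.5 kHz.
24.5 kHz > fs/2 = 13.75 kHz, folds to fs − 24.5 kHz = 3 kHz.
52 kHz and 85.5 kHz both map to 3 kHz.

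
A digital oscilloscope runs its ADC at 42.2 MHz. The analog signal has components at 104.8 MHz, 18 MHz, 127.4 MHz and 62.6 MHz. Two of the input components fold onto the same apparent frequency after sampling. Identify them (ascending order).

62.6 MHz, 104.8 MHz

fs/2 = 21.1 MHz.
104.8 MHz mod fs = 20.4 MHz.
20.4 MHz ≤ fs/2 = 21.1 MHz, appears at 20.4 MHz.
18 MHz ≤ fs/2 = 21.1 MHz, passes unchanged.
127.4 MHz mod fs = 0.8 MHz.
0.8 MHz ≤ fs/2 = 21.1 MHz, appears at 0.8 MHz.
62.6 MHz mod fs = 20.4 MHz.
20.4 MHz ≤ fs/2 = 21.1 MHz, appears at 20.4 MHz.
62.6 MHz and 104.8 MHz both map to 20.4 MHz.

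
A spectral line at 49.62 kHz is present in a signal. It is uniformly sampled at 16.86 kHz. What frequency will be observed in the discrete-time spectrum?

49.62 kHz mod fs = 15.9 kHz.
15.9 kHz > fs/2 = 8.43 kHz, folds to fs − 15.9 kHz = 0.96 kHz.

0.96 kHz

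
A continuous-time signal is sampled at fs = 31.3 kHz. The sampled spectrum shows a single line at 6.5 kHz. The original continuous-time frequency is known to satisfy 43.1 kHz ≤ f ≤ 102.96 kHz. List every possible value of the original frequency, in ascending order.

56.1 kHz, 69.1 kHz, 87.4 kHz, 100.4 kHz

Frequencies that alias to 6.5 kHz are k·fs ± 6.5 kHz for integer k ≥ 0.
k=0: 6.5 kHz.
k=1: 24.8 kHz, 37.8 kHz.
k=2: 56.1 kHz, 69.1 kHz.
k=3: 87.4 kHz, 100.4 kHz.
k=4: 118.7 kHz, 131.7 kHz.
Within [43.1 kHz, 102.96 kHz]: 56.1 kHz, 69.1 kHz, 87.4 kHz, 100.4 kHz.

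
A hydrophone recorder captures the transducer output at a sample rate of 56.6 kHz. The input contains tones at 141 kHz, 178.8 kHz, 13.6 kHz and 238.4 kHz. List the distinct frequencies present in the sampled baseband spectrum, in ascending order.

fs/2 = 28.3 kHz.
141 kHz mod fs = 27.8 kHz.
27.8 kHz ≤ fs/2 = 28.3 kHz, appears at 27.8 kHz.
178.8 kHz mod fs = 9 kHz.
9 kHz ≤ fs/2 = 28.3 kHz, appears at 9 kHz.
13.6 kHz ≤ fs/2 = 28.3 kHz, passes unchanged.
238.4 kHz mod fs = 12 kHz.
12 kHz ≤ fs/2 = 28.3 kHz, appears at 12 kHz.
Distinct values: {9 kHz, 12 kHz, 13.6 kHz, 27.8 kHz}.

9 kHz, 12 kHz, 13.6 kHz, 27.8 kHz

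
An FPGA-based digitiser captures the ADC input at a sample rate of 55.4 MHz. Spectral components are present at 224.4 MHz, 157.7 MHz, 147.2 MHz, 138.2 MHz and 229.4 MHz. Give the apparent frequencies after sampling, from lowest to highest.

2.8 MHz, 7.8 MHz, 8.5 MHz, 19 MHz, 27.4 MHz

fs/2 = 27.7 MHz.
224.4 MHz mod fs = 2.8 MHz.
2.8 MHz ≤ fs/2 = 27.7 MHz, appears at 2.8 MHz.
157.7 MHz mod fs = 46.9 MHz.
46.9 MHz > fs/2 = 27.7 MHz, folds to fs − 46.9 MHz = 8.5 MHz.
147.2 MHz mod fs = 36.4 MHz.
36.4 MHz > fs/2 = 27.7 MHz, folds to fs − 36.4 MHz = 19 MHz.
138.2 MHz mod fs = 27.4 MHz.
27.4 MHz ≤ fs/2 = 27.7 MHz, appears at 27.4 MHz.
229.4 MHz mod fs = 7.8 MHz.
7.8 MHz ≤ fs/2 = 27.7 MHz, appears at 7.8 MHz.
Distinct values: {2.8 MHz, 7.8 MHz, 8.5 MHz, 19 MHz, 27.4 MHz}.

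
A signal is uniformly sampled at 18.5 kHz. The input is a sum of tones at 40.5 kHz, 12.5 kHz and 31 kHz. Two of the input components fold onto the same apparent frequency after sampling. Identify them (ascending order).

12.5 kHz, 31 kHz

fs/2 = 9.25 kHz.
40.5 kHz mod fs = 3.5 kHz.
3.5 kHz ≤ fs/2 = 9.25 kHz, appears at 3.5 kHz.
12.5 kHz > fs/2 = 9.25 kHz, folds to fs − 12.5 kHz = 6 kHz.
31 kHz mod fs = 12.5 kHz.
12.5 kHz > fs/2 = 9.25 kHz, folds to fs − 12.5 kHz = 6 kHz.
12.5 kHz and 31 kHz both map to 6 kHz.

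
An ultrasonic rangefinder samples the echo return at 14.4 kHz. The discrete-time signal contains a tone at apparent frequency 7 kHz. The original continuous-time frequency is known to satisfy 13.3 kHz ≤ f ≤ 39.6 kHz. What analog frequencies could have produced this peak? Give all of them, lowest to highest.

21.4 kHz, 21.8 kHz, 35.8 kHz, 36.2 kHz

Frequencies that alias to 7 kHz are k·fs ± 7 kHz for integer k ≥ 0.
k=0: 7 kHz.
k=1: 7.4 kHz, 21.4 kHz.
k=2: 21.8 kHz, 35.8 kHz.
k=3: 36.2 kHz, 50.2 kHz.
k=4: 50.6 kHz, 64.6 kHz.
Within [13.3 kHz, 39.6 kHz]: 21.4 kHz, 21.8 kHz, 35.8 kHz, 36.2 kHz.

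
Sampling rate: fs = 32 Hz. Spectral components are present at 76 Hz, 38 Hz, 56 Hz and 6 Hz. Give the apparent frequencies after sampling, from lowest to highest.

fs/2 = 16 Hz.
76 Hz mod fs = 12 Hz.
12 Hz ≤ fs/2 = 16 Hz, appears at 12 Hz.
38 Hz mod fs = 6 Hz.
6 Hz ≤ fs/2 = 16 Hz, appears at 6 Hz.
56 Hz mod fs = 24 Hz.
24 Hz > fs/2 = 16 Hz, folds to fs − 24 Hz = 8 Hz.
6 Hz ≤ fs/2 = 16 Hz, passes unchanged.
Distinct values: {6 Hz, 8 Hz, 12 Hz}.

6 Hz, 8 Hz, 12 Hz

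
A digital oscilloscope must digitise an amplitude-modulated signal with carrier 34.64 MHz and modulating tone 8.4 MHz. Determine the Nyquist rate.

86.08 MHz

AM sidebands sit at fc ± fm = 26.24 MHz and 43.04 MHz.
Highest-frequency component: 43.04 MHz.
Nyquist rate = 2 × 43.04 MHz = 86.08 MHz.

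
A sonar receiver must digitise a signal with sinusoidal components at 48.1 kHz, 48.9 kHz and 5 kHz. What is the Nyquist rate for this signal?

97.8 kHz

Highest-frequency component: 48.9 kHz.
Nyquist rate = 2 × 48.9 kHz = 97.8 kHz.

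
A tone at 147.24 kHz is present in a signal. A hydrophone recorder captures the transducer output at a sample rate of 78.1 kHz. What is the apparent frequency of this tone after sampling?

147.24 kHz mod fs = 69.14 kHz.
69.14 kHz > fs/2 = 39.05 kHz, folds to fs − 69.14 kHz = 8.96 kHz.

8.96 kHz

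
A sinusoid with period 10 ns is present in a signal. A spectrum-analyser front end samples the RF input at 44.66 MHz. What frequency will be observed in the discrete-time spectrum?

10.68 MHz

T = 10 ns → f = 1/T = 100 MHz.
100 MHz mod fs = 10.68 MHz.
10.68 MHz ≤ fs/2 = 22.33 MHz, appears at 10.68 MHz.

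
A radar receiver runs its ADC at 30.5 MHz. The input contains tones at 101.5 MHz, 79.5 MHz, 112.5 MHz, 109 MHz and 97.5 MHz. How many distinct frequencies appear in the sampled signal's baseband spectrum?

fs/2 = 15.25 MHz.
101.5 MHz mod fs = 10 MHz.
10 MHz ≤ fs/2 = 15.25 MHz, appears at 10 MHz.
79.5 MHz mod fs = 18.5 MHz.
18.5 MHz > fs/2 = 15.25 MHz, folds to fs − 18.5 MHz = 12 MHz.
112.5 MHz mod fs = 21 MHz.
21 MHz > fs/2 = 15.25 MHz, folds to fs − 21 MHz = 9.5 MHz.
109 MHz mod fs = 17.5 MHz.
17.5 MHz > fs/2 = 15.25 MHz, folds to fs − 17.5 MHz = 13 MHz.
97.5 MHz mod fs = 6 MHz.
6 MHz ≤ fs/2 = 15.25 MHz, appears at 6 MHz.
Distinct values: {6 MHz, 9.5 MHz, 10 MHz, 12 MHz, 13 MHz} → 5.

5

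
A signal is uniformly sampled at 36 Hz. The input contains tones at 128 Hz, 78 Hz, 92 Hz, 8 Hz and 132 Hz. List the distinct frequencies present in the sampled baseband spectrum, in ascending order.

6 Hz, 8 Hz, 12 Hz, 16 Hz

fs/2 = 18 Hz.
128 Hz mod fs = 20 Hz.
20 Hz > fs/2 = 18 Hz, folds to fs − 20 Hz = 16 Hz.
78 Hz mod fs = 6 Hz.
6 Hz ≤ fs/2 = 18 Hz, appears at 6 Hz.
92 Hz mod fs = 20 Hz.
20 Hz > fs/2 = 18 Hz, folds to fs − 20 Hz = 16 Hz.
8 Hz ≤ fs/2 = 18 Hz, passes unchanged.
132 Hz mod fs = 24 Hz.
24 Hz > fs/2 = 18 Hz, folds to fs − 24 Hz = 12 Hz.
Distinct values: {6 Hz, 8 Hz, 12 Hz, 16 Hz}.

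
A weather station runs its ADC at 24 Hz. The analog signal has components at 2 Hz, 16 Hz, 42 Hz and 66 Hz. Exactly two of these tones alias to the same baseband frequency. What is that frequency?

6 Hz

fs/2 = 12 Hz.
2 Hz ≤ fs/2 = 12 Hz, passes unchanged.
16 Hz > fs/2 = 12 Hz, folds to fs − 16 Hz = 8 Hz.
42 Hz mod fs = 18 Hz.
18 Hz > fs/2 = 12 Hz, folds to fs − 18 Hz = 6 Hz.
66 Hz mod fs = 18 Hz.
18 Hz > fs/2 = 12 Hz, folds to fs − 18 Hz = 6 Hz.
42 Hz and 66 Hz both map to 6 Hz.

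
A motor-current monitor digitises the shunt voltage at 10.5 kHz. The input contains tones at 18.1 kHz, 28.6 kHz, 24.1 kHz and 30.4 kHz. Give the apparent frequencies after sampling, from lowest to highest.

1.1 kHz, 2.9 kHz, 3.1 kHz

fs/2 = 5.25 kHz.
18.1 kHz mod fs = 7.6 kHz.
7.6 kHz > fs/2 = 5.25 kHz, folds to fs − 7.6 kHz = 2.9 kHz.
28.6 kHz mod fs = 7.6 kHz.
7.6 kHz > fs/2 = 5.25 kHz, folds to fs − 7.6 kHz = 2.9 kHz.
24.1 kHz mod fs = 3.1 kHz.
3.1 kHz ≤ fs/2 = 5.25 kHz, appears at 3.1 kHz.
30.4 kHz mod fs = 9.4 kHz.
9.4 kHz > fs/2 = 5.25 kHz, folds to fs − 9.4 kHz = 1.1 kHz.
Distinct values: {1.1 kHz, 2.9 kHz, 3.1 kHz}.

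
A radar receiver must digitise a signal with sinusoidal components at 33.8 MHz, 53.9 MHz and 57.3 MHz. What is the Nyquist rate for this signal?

Highest-frequency component: 57.3 MHz.
Nyquist rate = 2 × 57.3 MHz = 114.6 MHz.

114.6 MHz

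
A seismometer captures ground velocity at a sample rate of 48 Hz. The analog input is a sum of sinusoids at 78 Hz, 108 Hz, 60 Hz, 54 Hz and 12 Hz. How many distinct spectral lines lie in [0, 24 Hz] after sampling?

3

fs/2 = 24 Hz.
78 Hz mod fs = 30 Hz.
30 Hz > fs/2 = 24 Hz, folds to fs − 30 Hz = 18 Hz.
108 Hz mod fs = 12 Hz.
12 Hz ≤ fs/2 = 24 Hz, appears at 12 Hz.
60 Hz mod fs = 12 Hz.
12 Hz ≤ fs/2 = 24 Hz, appears at 12 Hz.
54 Hz mod fs = 6 Hz.
6 Hz ≤ fs/2 = 24 Hz, appears at 6 Hz.
12 Hz ≤ fs/2 = 24 Hz, passes unchanged.
Distinct values: {6 Hz, 12 Hz, 18 Hz} → 3.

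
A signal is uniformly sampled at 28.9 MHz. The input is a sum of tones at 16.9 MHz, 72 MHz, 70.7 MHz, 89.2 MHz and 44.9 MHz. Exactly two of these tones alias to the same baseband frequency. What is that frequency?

12.9 MHz

fs/2 = 14.45 MHz.
16.9 MHz > fs/2 = 14.45 MHz, folds to fs − 16.9 MHz = 12 MHz.
72 MHz mod fs = 14.2 MHz.
14.2 MHz ≤ fs/2 = 14.45 MHz, appears at 14.2 MHz.
70.7 MHz mod fs = 12.9 MHz.
12.9 MHz ≤ fs/2 = 14.45 MHz, appears at 12.9 MHz.
89.2 MHz mod fs = 2.5 MHz.
2.5 MHz ≤ fs/2 = 14.45 MHz, appears at 2.5 MHz.
44.9 MHz mod fs = 16 MHz.
16 MHz > fs/2 = 14.45 MHz, folds to fs − 16 MHz = 12.9 MHz.
44.9 MHz and 70.7 MHz both map to 12.9 MHz.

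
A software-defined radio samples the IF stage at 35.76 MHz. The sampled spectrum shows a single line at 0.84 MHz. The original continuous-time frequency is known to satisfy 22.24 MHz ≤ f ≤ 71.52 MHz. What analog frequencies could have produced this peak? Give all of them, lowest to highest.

34.92 MHz, 36.6 MHz, 70.68 MHz

Frequencies that alias to 0.84 MHz are k·fs ± 0.84 MHz for integer k ≥ 0.
k=0: 0.84 MHz.
k=1: 34.92 MHz, 36.6 MHz.
k=2: 70.68 MHz, 72.36 MHz.
k=3: 106.44 MHz, 108.12 MHz.
Within [22.24 MHz, 71.52 MHz]: 34.92 MHz, 36.6 MHz, 70.68 MHz.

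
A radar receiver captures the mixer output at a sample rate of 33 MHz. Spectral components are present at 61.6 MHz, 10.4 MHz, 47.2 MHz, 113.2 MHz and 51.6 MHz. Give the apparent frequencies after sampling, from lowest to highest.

fs/2 = 16.5 MHz.
61.6 MHz mod fs = 28.6 MHz.
28.6 MHz > fs/2 = 16.5 MHz, folds to fs − 28.6 MHz = 4.4 MHz.
10.4 MHz ≤ fs/2 = 16.5 MHz, passes unchanged.
47.2 MHz mod fs = 14.2 MHz.
14.2 MHz ≤ fs/2 = 16.5 MHz, appears at 14.2 MHz.
113.2 MHz mod fs = 14.2 MHz.
14.2 MHz ≤ fs/2 = 16.5 MHz, appears at 14.2 MHz.
51.6 MHz mod fs = 18.6 MHz.
18.6 MHz > fs/2 = 16.5 MHz, folds to fs − 18.6 MHz = 14.4 MHz.
Distinct values: {4.4 MHz, 10.4 MHz, 14.2 MHz, 14.4 MHz}.

4.4 MHz, 10.4 MHz, 14.2 MHz, 14.4 MHz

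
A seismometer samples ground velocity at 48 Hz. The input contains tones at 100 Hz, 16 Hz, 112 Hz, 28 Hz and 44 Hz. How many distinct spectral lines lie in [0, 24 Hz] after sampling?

3

fs/2 = 24 Hz.
100 Hz mod fs = 4 Hz.
4 Hz ≤ fs/2 = 24 Hz, appears at 4 Hz.
16 Hz ≤ fs/2 = 24 Hz, passes unchanged.
112 Hz mod fs = 16 Hz.
16 Hz ≤ fs/2 = 24 Hz, appears at 16 Hz.
28 Hz > fs/2 = 24 Hz, folds to fs − 28 Hz = 20 Hz.
44 Hz > fs/2 = 24 Hz, folds to fs − 44 Hz = 4 Hz.
Distinct values: {4 Hz, 16 Hz, 20 Hz} → 3.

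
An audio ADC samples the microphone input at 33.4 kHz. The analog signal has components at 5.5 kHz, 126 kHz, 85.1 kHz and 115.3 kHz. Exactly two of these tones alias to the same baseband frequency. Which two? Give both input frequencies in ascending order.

fs/2 = 16.7 kHz.
5.5 kHz ≤ fs/2 = 16.7 kHz, passes unchanged.
126 kHz mod fs = 25.8 kHz.
25.8 kHz > fs/2 = 16.7 kHz, folds to fs − 25.8 kHz = 7.6 kHz.
85.1 kHz mod fs = 18.3 kHz.
18.3 kHz > fs/2 = 16.7 kHz, folds to fs − 18.3 kHz = 15.1 kHz.
115.3 kHz mod fs = 15.1 kHz.
15.1 kHz ≤ fs/2 = 16.7 kHz, appears at 15.1 kHz.
85.1 kHz and 115.3 kHz both map to 15.1 kHz.

85.1 kHz, 115.3 kHz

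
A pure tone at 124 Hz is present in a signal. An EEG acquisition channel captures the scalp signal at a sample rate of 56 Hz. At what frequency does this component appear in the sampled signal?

12 Hz

124 Hz mod fs = 12 Hz.
12 Hz ≤ fs/2 = 28 Hz, appears at 12 Hz.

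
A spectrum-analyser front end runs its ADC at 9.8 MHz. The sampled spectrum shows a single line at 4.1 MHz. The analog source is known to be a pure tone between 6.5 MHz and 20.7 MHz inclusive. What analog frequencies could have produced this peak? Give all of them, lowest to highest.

Frequencies that alias to 4.1 MHz are k·fs ± 4.1 MHz for integer k ≥ 0.
k=0: 4.1 MHz.
k=1: 5.7 MHz, 13.9 MHz.
k=2: 15.5 MHz, 23.7 MHz.
k=3: 25.3 MHz, 33.5 MHz.
Within [6.5 MHz, 20.7 MHz]: 13.9 MHz, 15.5 MHz.

13.9 MHz, 15.5 MHz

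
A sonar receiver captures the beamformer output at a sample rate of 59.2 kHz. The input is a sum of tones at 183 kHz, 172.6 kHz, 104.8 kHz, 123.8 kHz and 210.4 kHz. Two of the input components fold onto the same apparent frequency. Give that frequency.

fs/2 = 29.6 kHz.
183 kHz mod fs = 5.4 kHz.
5.4 kHz ≤ fs/2 = 29.6 kHz, appears at 5.4 kHz.
172.6 kHz mod fs = 54.2 kHz.
54.2 kHz > fs/2 = 29.6 kHz, folds to fs − 54.2 kHz = 5 kHz.
104.8 kHz mod fs = 45.6 kHz.
45.6 kHz > fs/2 = 29.6 kHz, folds to fs − 45.6 kHz = 13.6 kHz.
123.8 kHz mod fs = 5.4 kHz.
5.4 kHz ≤ fs/2 = 29.6 kHz, appears at 5.4 kHz.
210.4 kHz mod fs = 32.8 kHz.
32.8 kHz > fs/2 = 29.6 kHz, folds to fs − 32.8 kHz = 26.4 kHz.
123.8 kHz and 183 kHz both map to 5.4 kHz.

5.4 kHz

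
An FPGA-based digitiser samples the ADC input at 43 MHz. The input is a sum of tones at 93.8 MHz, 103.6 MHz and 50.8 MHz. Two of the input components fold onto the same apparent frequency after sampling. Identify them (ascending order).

50.8 MHz, 93.8 MHz

fs/2 = 21.5 MHz.
93.8 MHz mod fs = 7.8 MHz.
7.8 MHz ≤ fs/2 = 21.5 MHz, appears at 7.8 MHz.
103.6 MHz mod fs = 17.6 MHz.
17.6 MHz ≤ fs/2 = 21.5 MHz, appears at 17.6 MHz.
50.8 MHz mod fs = 7.8 MHz.
7.8 MHz ≤ fs/2 = 21.5 MHz, appears at 7.8 MHz.
50.8 MHz and 93.8 MHz both map to 7.8 MHz.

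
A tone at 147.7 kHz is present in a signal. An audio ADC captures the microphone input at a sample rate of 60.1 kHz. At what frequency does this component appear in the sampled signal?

147.7 kHz mod fs = 27.5 kHz.
27.5 kHz ≤ fs/2 = 30.05 kHz, appears at 27.5 kHz.

27.5 kHz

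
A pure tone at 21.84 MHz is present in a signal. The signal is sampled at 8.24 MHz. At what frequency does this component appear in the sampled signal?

2.88 MHz

21.84 MHz mod fs = 5.36 MHz.
5.36 MHz > fs/2 = 4.12 MHz, folds to fs − 5.36 MHz = 2.88 MHz.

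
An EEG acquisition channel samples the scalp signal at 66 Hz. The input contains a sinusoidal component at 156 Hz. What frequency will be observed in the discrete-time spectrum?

156 Hz mod fs = 24 Hz.
24 Hz ≤ fs/2 = 33 Hz, appears at 24 Hz.

24 Hz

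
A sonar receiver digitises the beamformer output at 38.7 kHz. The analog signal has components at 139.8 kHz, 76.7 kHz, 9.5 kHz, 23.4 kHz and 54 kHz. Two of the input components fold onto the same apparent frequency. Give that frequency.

fs/2 = 19.35 kHz.
139.8 kHz mod fs = 23.7 kHz.
23.7 kHz > fs/2 = 19.35 kHz, folds to fs − 23.7 kHz = 15 kHz.
76.7 kHz mod fs = 38 kHz.
38 kHz > fs/2 = 19.35 kHz, folds to fs − 38 kHz = 0.7 kHz.
9.5 kHz ≤ fs/2 = 19.35 kHz, passes unchanged.
23.4 kHz > fs/2 = 19.35 kHz, folds to fs − 23.4 kHz = 15.3 kHz.
54 kHz mod fs = 15.3 kHz.
15.3 kHz ≤ fs/2 = 19.35 kHz, appears at 15.3 kHz.
23.4 kHz and 54 kHz both map to 15.3 kHz.

15.3 kHz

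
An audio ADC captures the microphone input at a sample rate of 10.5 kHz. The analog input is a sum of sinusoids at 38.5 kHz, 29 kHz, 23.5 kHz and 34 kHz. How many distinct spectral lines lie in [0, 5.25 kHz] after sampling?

fs/2 = 5.25 kHz.
38.5 kHz mod fs = 7 kHz.
7 kHz > fs/2 = 5.25 kHz, folds to fs − 7 kHz = 3.5 kHz.
29 kHz mod fs = 8 kHz.
8 kHz > fs/2 = 5.25 kHz, folds to fs − 8 kHz = 2.5 kHz.
23.5 kHz mod fs = 2.5 kHz.
2.5 kHz ≤ fs/2 = 5.25 kHz, appears at 2.5 kHz.
34 kHz mod fs = 2.5 kHz.
2.5 kHz ≤ fs/2 = 5.25 kHz, appears at 2.5 kHz.
Distinct values: {2.5 kHz, 3.5 kHz} → 2.

2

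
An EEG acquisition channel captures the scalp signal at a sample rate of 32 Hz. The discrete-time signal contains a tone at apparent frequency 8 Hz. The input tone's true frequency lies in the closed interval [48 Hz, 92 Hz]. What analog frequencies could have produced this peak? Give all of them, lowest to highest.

Frequencies that alias to 8 Hz are k·fs ± 8 Hz for integer k ≥ 0.
k=0: 8 Hz.
k=1: 24 Hz, 40 Hz.
k=2: 56 Hz, 72 Hz.
k=3: 88 Hz, 104 Hz.
k=4: 120 Hz, 136 Hz.
Within [48 Hz, 92 Hz]: 56 Hz, 72 Hz, 88 Hz.

56 Hz, 72 Hz, 88 Hz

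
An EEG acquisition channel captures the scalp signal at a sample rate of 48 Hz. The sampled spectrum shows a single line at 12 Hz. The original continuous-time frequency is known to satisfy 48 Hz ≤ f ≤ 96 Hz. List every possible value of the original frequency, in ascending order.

60 Hz, 84 Hz

Frequencies that alias to 12 Hz are k·fs ± 12 Hz for integer k ≥ 0.
k=0: 12 Hz.
k=1: 36 Hz, 60 Hz.
k=2: 84 Hz, 108 Hz.
k=3: 132 Hz, 156 Hz.
Within [48 Hz, 96 Hz]: 60 Hz, 84 Hz.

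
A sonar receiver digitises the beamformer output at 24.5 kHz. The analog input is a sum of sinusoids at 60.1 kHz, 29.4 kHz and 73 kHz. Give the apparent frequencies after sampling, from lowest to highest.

0.5 kHz, 4.9 kHz, 11.1 kHz

fs/2 = 12.25 kHz.
60.1 kHz mod fs = 11.1 kHz.
11.1 kHz ≤ fs/2 = 12.25 kHz, appears at 11.1 kHz.
29.4 kHz mod fs = 4.9 kHz.
4.9 kHz ≤ fs/2 = 12.25 kHz, appears at 4.9 kHz.
73 kHz mod fs = 24 kHz.
24 kHz > fs/2 = 12.25 kHz, folds to fs − 24 kHz = 0.5 kHz.
Distinct values: {0.5 kHz, 4.9 kHz, 11.1 kHz}.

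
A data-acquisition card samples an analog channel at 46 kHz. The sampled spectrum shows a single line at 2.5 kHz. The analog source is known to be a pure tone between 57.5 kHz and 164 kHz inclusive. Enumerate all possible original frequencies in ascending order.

Frequencies that alias to 2.5 kHz are k·fs ± 2.5 kHz for integer k ≥ 0.
k=0: 2.5 kHz.
k=1: 43.5 kHz, 48.5 kHz.
k=2: 89.5 kHz, 94.5 kHz.
k=3: 135.5 kHz, 140.5 kHz.
k=4: 181.5 kHz, 186.5 kHz.
Within [57.5 kHz, 164 kHz]: 89.5 kHz, 94.5 kHz, 135.5 kHz, 140.5 kHz.

89.5 kHz, 94.5 kHz, 135.5 kHz, 140.5 kHz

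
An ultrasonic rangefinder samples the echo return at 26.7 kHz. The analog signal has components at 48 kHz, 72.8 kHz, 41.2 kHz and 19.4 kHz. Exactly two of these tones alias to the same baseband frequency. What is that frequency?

fs/2 = 13.35 kHz.
48 kHz mod fs = 21.3 kHz.
21.3 kHz > fs/2 = 13.35 kHz, folds to fs − 21.3 kHz = 5.4 kHz.
72.8 kHz mod fs = 19.4 kHz.
19.4 kHz > fs/2 = 13.35 kHz, folds to fs − 19.4 kHz = 7.3 kHz.
41.2 kHz mod fs = 14.5 kHz.
14.5 kHz > fs/2 = 13.35 kHz, folds to fs − 14.5 kHz = 12.2 kHz.
19.4 kHz > fs/2 = 13.35 kHz, folds to fs − 19.4 kHz = 7.3 kHz.
19.4 kHz and 72.8 kHz both map to 7.3 kHz.

7.3 kHz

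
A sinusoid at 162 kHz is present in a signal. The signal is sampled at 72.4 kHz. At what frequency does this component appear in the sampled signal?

162 kHz mod fs = 17.2 kHz.
17.2 kHz ≤ fs/2 = 36.2 kHz, appears at 17.2 kHz.

17.2 kHz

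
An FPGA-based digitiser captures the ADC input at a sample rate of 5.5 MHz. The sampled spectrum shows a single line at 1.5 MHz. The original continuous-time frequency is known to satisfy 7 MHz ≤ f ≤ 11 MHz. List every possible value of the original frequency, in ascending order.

Frequencies that alias to 1.5 MHz are k·fs ± 1.5 MHz for integer k ≥ 0.
k=0: 1.5 MHz.
k=1: 4 MHz, 7 MHz.
k=2: 9.5 MHz, 12.5 MHz.
k=3: 15 MHz, 18 MHz.
Within [7 MHz, 11 MHz]: 7 MHz, 9.5 MHz.

7 MHz, 9.5 MHz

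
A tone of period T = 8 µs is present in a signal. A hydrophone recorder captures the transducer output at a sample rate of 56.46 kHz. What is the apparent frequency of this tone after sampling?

12.08 kHz

T = 8 µs → f = 1/T = 125 kHz.
125 kHz mod fs = 12.08 kHz.
12.08 kHz ≤ fs/2 = 28.23 kHz, appears at 12.08 kHz.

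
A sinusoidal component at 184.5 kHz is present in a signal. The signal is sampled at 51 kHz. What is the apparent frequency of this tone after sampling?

19.5 kHz

184.5 kHz mod fs = 31.5 kHz.
31.5 kHz > fs/2 = 25.5 kHz, folds to fs − 31.5 kHz = 19.5 kHz.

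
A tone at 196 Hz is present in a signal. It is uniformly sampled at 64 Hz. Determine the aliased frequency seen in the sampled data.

196 Hz mod fs = 4 Hz.
4 Hz ≤ fs/2 = 32 Hz, appears at 4 Hz.

4 Hz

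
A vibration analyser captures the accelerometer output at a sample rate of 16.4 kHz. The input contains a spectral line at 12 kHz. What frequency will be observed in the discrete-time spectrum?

4.4 kHz

12 kHz > fs/2 = 8.2 kHz, folds to fs − 12 kHz = 4.4 kHz.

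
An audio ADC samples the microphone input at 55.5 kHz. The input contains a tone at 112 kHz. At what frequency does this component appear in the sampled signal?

112 kHz mod fs = 1 kHz.
1 kHz ≤ fs/2 = 27.75 kHz, appears at 1 kHz.

1 kHz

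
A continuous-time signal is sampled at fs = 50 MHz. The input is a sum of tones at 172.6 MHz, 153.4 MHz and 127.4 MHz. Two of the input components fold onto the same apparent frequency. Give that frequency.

22.6 MHz

fs/2 = 25 MHz.
172.6 MHz mod fs = 22.6 MHz.
22.6 MHz ≤ fs/2 = 25 MHz, appears at 22.6 MHz.
153.4 MHz mod fs = 3.4 MHz.
3.4 MHz ≤ fs/2 = 25 MHz, appears at 3.4 MHz.
127.4 MHz mod fs = 27.4 MHz.
27.4 MHz > fs/2 = 25 MHz, folds to fs − 27.4 MHz = 22.6 MHz.
127.4 MHz and 172.6 MHz both map to 22.6 MHz.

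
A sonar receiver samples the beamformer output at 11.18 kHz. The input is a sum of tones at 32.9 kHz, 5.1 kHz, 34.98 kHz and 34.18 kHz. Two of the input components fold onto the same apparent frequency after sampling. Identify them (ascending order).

32.9 kHz, 34.18 kHz

fs/2 = 5.59 kHz.
32.9 kHz mod fs = 10.54 kHz.
10.54 kHz > fs/2 = 5.59 kHz, folds to fs − 10.54 kHz = 0.64 kHz.
5.1 kHz ≤ fs/2 = 5.59 kHz, passes unchanged.
34.98 kHz mod fs = 1.44 kHz.
1.44 kHz ≤ fs/2 = 5.59 kHz, appears at 1.44 kHz.
34.18 kHz mod fs = 0.64 kHz.
0.64 kHz ≤ fs/2 = 5.59 kHz, appears at 0.64 kHz.
32.9 kHz and 34.18 kHz both map to 0.64 kHz.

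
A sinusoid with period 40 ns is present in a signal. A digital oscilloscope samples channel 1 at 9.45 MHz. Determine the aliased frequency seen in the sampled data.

3.35 MHz

T = 40 ns → f = 1/T = 25 MHz.
25 MHz mod fs = 6.1 MHz.
6.1 MHz > fs/2 = 4.725 MHz, folds to fs − 6.1 MHz = 3.35 MHz.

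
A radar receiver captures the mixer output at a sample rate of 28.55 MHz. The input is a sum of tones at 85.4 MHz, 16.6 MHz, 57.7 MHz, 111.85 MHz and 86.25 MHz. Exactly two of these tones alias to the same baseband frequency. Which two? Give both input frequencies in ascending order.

57.7 MHz, 86.25 MHz

fs/2 = 14.275 MHz.
85.4 MHz mod fs = 28.3 MHz.
28.3 MHz > fs/2 = 14.275 MHz, folds to fs − 28.3 MHz = 0.25 MHz.
16.6 MHz > fs/2 = 14.275 MHz, folds to fs − 16.6 MHz = 11.95 MHz.
57.7 MHz mod fs = 0.6 MHz.
0.6 MHz ≤ fs/2 = 14.275 MHz, appears at 0.6 MHz.
111.85 MHz mod fs = 26.2 MHz.
26.2 MHz > fs/2 = 14.275 MHz, folds to fs − 26.2 MHz = 2.35 MHz.
86.25 MHz mod fs = 0.6 MHz.
0.6 MHz ≤ fs/2 = 14.275 MHz, appears at 0.6 MHz.
57.7 MHz and 86.25 MHz both map to 0.6 MHz.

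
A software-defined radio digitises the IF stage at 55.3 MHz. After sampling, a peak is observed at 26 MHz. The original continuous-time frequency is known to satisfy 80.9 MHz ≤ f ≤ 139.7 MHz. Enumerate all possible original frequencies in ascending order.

81.3 MHz, 84.6 MHz, 136.6 MHz

Frequencies that alias to 26 MHz are k·fs ± 26 MHz for integer k ≥ 0.
k=0: 26 MHz.
k=1: 29.3 MHz, 81.3 MHz.
k=2: 84.6 MHz, 136.6 MHz.
k=3: 139.9 MHz, 191.9 MHz.
Within [80.9 MHz, 139.7 MHz]: 81.3 MHz, 84.6 MHz, 136.6 MHz.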